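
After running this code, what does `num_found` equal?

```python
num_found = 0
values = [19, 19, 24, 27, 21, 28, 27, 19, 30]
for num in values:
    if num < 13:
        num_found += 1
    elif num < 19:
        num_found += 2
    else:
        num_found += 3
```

Let's trace through this code step by step.

Initialize: num_found = 0
Initialize: values = [19, 19, 24, 27, 21, 28, 27, 19, 30]
Entering loop: for num in values:

After execution: num_found = 27
27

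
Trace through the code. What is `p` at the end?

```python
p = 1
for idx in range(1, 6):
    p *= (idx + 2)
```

Let's trace through this code step by step.

Initialize: p = 1
Entering loop: for idx in range(1, 6):

After execution: p = 2520
2520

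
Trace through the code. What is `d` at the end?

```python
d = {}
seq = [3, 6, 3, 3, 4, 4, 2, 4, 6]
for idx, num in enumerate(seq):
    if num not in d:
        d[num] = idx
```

Let's trace through this code step by step.

Initialize: d = {}
Initialize: seq = [3, 6, 3, 3, 4, 4, 2, 4, 6]
Entering loop: for idx, num in enumerate(seq):

After execution: d = {3: 0, 6: 1, 4: 4, 2: 6}
{3: 0, 6: 1, 4: 4, 2: 6}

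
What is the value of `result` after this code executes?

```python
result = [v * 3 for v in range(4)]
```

Let's trace through this code step by step.

Initialize: result = [v * 3 for v in range(4)]

After execution: result = [0, 3, 6, 9]
[0, 3, 6, 9]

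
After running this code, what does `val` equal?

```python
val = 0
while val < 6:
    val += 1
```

Let's trace through this code step by step.

Initialize: val = 0
Entering loop: while val < 6:

After execution: val = 6
6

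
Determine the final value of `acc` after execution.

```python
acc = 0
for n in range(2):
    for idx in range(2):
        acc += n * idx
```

Let's trace through this code step by step.

Initialize: acc = 0
Entering loop: for n in range(2):

After execution: acc = 1
1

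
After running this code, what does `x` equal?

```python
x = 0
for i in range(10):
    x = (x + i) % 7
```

Let's trace through this code step by step.

Initialize: x = 0
Entering loop: for i in range(10):

After execution: x = 3
3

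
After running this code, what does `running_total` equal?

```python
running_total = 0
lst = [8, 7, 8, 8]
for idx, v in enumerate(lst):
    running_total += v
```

Let's trace through this code step by step.

Initialize: running_total = 0
Initialize: lst = [8, 7, 8, 8]
Entering loop: for idx, v in enumerate(lst):

After execution: running_total = 31
31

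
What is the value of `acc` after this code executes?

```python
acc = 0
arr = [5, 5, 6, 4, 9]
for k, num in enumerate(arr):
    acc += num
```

Let's trace through this code step by step.

Initialize: acc = 0
Initialize: arr = [5, 5, 6, 4, 9]
Entering loop: for k, num in enumerate(arr):

After execution: acc = 29
29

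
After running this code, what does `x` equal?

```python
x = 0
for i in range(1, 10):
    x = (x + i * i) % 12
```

Let's trace through this code step by step.

Initialize: x = 0
Entering loop: for i in range(1, 10):

After execution: x = 9
9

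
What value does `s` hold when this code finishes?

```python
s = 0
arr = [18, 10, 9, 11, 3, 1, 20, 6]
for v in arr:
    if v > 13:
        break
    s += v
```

Let's trace through this code step by step.

Initialize: s = 0
Initialize: arr = [18, 10, 9, 11, 3, 1, 20, 6]
Entering loop: for v in arr:

After execution: s = 0
0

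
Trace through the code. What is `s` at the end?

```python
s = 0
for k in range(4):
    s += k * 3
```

Let's trace through this code step by step.

Initialize: s = 0
Entering loop: for k in range(4):

After execution: s = 18
18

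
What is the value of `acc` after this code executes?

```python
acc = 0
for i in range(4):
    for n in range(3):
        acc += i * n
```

Let's trace through this code step by step.

Initialize: acc = 0
Entering loop: for i in range(4):

After execution: acc = 18
18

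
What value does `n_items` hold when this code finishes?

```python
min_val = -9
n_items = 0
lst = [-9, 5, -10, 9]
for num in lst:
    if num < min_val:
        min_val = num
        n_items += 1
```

Let's trace through this code step by step.

Initialize: min_val = -9
Initialize: n_items = 0
Initialize: lst = [-9, 5, -10, 9]
Entering loop: for num in lst:

After execution: n_items = 1
1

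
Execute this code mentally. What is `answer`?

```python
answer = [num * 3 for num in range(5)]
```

Let's trace through this code step by step.

Initialize: answer = [num * 3 for num in range(5)]

After execution: answer = [0, 3, 6, 9, 12]
[0, 3, 6, 9, 12]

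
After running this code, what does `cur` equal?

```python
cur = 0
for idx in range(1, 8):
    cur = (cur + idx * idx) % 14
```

Let's trace through this code step by step.

Initialize: cur = 0
Entering loop: for idx in range(1, 8):

After execution: cur = 0
0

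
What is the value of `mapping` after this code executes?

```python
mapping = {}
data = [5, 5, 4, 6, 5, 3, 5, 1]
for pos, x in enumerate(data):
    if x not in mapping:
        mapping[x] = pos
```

Let's trace through this code step by step.

Initialize: mapping = {}
Initialize: data = [5, 5, 4, 6, 5, 3, 5, 1]
Entering loop: for pos, x in enumerate(data):

After execution: mapping = {5: 0, 4: 2, 6: 3, 3: 5, 1: 7}
{5: 0, 4: 2, 6: 3, 3: 5, 1: 7}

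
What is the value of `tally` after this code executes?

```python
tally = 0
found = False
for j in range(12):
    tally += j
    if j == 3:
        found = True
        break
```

Let's trace through this code step by step.

Initialize: tally = 0
Initialize: found = False
Entering loop: for j in range(12):

After execution: tally = 6
6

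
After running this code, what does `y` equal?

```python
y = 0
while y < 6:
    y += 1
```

Let's trace through this code step by step.

Initialize: y = 0
Entering loop: while y < 6:

After execution: y = 6
6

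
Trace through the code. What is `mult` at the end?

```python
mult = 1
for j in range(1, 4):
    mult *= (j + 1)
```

Let's trace through this code step by step.

Initialize: mult = 1
Entering loop: for j in range(1, 4):

After execution: mult = 24
24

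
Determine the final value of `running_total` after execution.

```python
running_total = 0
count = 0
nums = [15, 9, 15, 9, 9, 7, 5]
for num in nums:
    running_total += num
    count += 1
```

Let's trace through this code step by step.

Initialize: running_total = 0
Initialize: count = 0
Initialize: nums = [15, 9, 15, 9, 9, 7, 5]
Entering loop: for num in nums:

After execution: running_total = 69
69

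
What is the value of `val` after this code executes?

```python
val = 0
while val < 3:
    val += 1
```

Let's trace through this code step by step.

Initialize: val = 0
Entering loop: while val < 3:

After execution: val = 3
3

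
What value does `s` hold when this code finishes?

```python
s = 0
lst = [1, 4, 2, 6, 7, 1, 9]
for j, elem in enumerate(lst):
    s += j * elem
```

Let's trace through this code step by step.

Initialize: s = 0
Initialize: lst = [1, 4, 2, 6, 7, 1, 9]
Entering loop: for j, elem in enumerate(lst):

After execution: s = 113
113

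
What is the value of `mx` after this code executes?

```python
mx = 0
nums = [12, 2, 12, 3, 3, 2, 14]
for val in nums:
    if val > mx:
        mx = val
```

Let's trace through this code step by step.

Initialize: mx = 0
Initialize: nums = [12, 2, 12, 3, 3, 2, 14]
Entering loop: for val in nums:

After execution: mx = 14
14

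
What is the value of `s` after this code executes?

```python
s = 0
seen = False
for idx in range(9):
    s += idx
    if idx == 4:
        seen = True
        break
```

Let's trace through this code step by step.

Initialize: s = 0
Initialize: seen = False
Entering loop: for idx in range(9):

After execution: s = 10
10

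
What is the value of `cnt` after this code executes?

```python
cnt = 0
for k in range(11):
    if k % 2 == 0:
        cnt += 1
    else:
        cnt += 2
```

Let's trace through this code step by step.

Initialize: cnt = 0
Entering loop: for k in range(11):

After execution: cnt = 16
16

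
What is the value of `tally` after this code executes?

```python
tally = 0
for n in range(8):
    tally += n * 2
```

Let's trace through this code step by step.

Initialize: tally = 0
Entering loop: for n in range(8):

After execution: tally = 56
56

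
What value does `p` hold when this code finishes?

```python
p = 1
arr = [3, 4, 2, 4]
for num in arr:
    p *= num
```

Let's trace through this code step by step.

Initialize: p = 1
Initialize: arr = [3, 4, 2, 4]
Entering loop: for num in arr:

After execution: p = 96
96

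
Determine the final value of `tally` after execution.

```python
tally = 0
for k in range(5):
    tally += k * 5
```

Let's trace through this code step by step.

Initialize: tally = 0
Entering loop: for k in range(5):

After execution: tally = 50
50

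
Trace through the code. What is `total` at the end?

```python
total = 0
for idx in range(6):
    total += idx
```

Let's trace through this code step by step.

Initialize: total = 0
Entering loop: for idx in range(6):

After execution: total = 15
15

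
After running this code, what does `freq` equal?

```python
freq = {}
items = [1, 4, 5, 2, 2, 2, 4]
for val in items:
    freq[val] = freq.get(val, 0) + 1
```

Let's trace through this code step by step.

Initialize: freq = {}
Initialize: items = [1, 4, 5, 2, 2, 2, 4]
Entering loop: for val in items:

After execution: freq = {1: 1, 4: 2, 5: 1, 2: 3}
{1: 1, 4: 2, 5: 1, 2: 3}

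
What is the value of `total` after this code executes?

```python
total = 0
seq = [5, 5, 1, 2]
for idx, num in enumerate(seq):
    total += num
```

Let's trace through this code step by step.

Initialize: total = 0
Initialize: seq = [5, 5, 1, 2]
Entering loop: for idx, num in enumerate(seq):

After execution: total = 13
13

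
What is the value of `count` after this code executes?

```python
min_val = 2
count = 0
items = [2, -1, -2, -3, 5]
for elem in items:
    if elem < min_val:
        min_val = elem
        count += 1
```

Let's trace through this code step by step.

Initialize: min_val = 2
Initialize: count = 0
Initialize: items = [2, -1, -2, -3, 5]
Entering loop: for elem in items:

After execution: count = 3
3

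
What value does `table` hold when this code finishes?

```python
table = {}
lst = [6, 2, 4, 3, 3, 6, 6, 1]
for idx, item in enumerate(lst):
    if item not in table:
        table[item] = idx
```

Let's trace through this code step by step.

Initialize: table = {}
Initialize: lst = [6, 2, 4, 3, 3, 6, 6, 1]
Entering loop: for idx, item in enumerate(lst):

After execution: table = {6: 0, 2: 1, 4: 2, 3: 3, 1: 7}
{6: 0, 2: 1, 4: 2, 3: 3, 1: 7}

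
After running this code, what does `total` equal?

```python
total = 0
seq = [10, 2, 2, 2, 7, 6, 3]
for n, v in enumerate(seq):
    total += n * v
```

Let's trace through this code step by step.

Initialize: total = 0
Initialize: seq = [10, 2, 2, 2, 7, 6, 3]
Entering loop: for n, v in enumerate(seq):

After execution: total = 88
88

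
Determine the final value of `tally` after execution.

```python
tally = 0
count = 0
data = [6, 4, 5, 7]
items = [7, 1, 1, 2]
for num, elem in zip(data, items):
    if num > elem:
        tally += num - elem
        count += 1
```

Let's trace through this code step by step.

Initialize: tally = 0
Initialize: count = 0
Initialize: data = [6, 4, 5, 7]
Initialize: items = [7, 1, 1, 2]
Entering loop: for num, elem in zip(data, items):

After execution: tally = 12
12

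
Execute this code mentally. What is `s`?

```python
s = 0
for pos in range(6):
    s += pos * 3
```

Let's trace through this code step by step.

Initialize: s = 0
Entering loop: for pos in range(6):

After execution: s = 45
45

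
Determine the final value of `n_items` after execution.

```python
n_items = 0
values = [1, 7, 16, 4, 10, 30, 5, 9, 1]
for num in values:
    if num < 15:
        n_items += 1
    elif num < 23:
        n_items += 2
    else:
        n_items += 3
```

Let's trace through this code step by step.

Initialize: n_items = 0
Initialize: values = [1, 7, 16, 4, 10, 30, 5, 9, 1]
Entering loop: for num in values:

After execution: n_items = 12
12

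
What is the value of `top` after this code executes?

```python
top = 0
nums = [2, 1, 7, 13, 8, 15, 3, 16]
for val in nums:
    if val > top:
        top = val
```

Let's trace through this code step by step.

Initialize: top = 0
Initialize: nums = [2, 1, 7, 13, 8, 15, 3, 16]
Entering loop: for val in nums:

After execution: top = 16
16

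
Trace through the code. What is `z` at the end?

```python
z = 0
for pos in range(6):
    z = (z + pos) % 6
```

Let's trace through this code step by step.

Initialize: z = 0
Entering loop: for pos in range(6):

After execution: z = 3
3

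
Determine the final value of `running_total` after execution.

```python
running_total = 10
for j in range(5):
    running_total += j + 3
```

Let's trace through this code step by step.

Initialize: running_total = 10
Entering loop: for j in range(5):

After execution: running_total = 35
35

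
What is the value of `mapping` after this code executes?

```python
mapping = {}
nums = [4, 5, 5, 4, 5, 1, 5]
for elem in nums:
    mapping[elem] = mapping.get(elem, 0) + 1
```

Let's trace through this code step by step.

Initialize: mapping = {}
Initialize: nums = [4, 5, 5, 4, 5, 1, 5]
Entering loop: for elem in nums:

After execution: mapping = {4: 2, 5: 4, 1: 1}
{4: 2, 5: 4, 1: 1}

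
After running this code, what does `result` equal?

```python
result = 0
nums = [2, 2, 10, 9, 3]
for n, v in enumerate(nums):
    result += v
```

Let's trace through this code step by step.

Initialize: result = 0
Initialize: nums = [2, 2, 10, 9, 3]
Entering loop: for n, v in enumerate(nums):

After execution: result = 26
26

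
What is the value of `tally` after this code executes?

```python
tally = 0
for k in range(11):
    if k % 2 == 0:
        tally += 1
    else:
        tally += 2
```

Let's trace through this code step by step.

Initialize: tally = 0
Entering loop: for k in range(11):

After execution: tally = 16
16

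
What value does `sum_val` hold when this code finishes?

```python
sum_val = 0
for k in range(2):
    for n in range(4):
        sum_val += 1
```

Let's trace through this code step by step.

Initialize: sum_val = 0
Entering loop: for k in range(2):

After execution: sum_val = 8
8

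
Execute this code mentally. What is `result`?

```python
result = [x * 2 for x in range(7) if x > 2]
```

Let's trace through this code step by step.

Initialize: result = [x * 2 for x in range(7) if x > 2]

After execution: result = [6, 8, 10, 12]
[6, 8, 10, 12]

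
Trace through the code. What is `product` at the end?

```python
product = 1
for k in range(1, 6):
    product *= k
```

Let's trace through this code step by step.

Initialize: product = 1
Entering loop: for k in range(1, 6):

After execution: product = 120
120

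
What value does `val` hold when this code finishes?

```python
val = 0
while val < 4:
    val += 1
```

Let's trace through this code step by step.

Initialize: val = 0
Entering loop: while val < 4:

After execution: val = 4
4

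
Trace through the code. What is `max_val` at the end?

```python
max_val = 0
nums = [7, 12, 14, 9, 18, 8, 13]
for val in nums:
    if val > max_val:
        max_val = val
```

Let's trace through this code step by step.

Initialize: max_val = 0
Initialize: nums = [7, 12, 14, 9, 18, 8, 13]
Entering loop: for val in nums:

After execution: max_val = 18
18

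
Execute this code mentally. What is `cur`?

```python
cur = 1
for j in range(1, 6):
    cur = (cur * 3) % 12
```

Let's trace through this code step by step.

Initialize: cur = 1
Entering loop: for j in range(1, 6):

After execution: cur = 3
3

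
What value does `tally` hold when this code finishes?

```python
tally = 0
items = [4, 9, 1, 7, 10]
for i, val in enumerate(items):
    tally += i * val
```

Let's trace through this code step by step.

Initialize: tally = 0
Initialize: items = [4, 9, 1, 7, 10]
Entering loop: for i, val in enumerate(items):

After execution: tally = 72
72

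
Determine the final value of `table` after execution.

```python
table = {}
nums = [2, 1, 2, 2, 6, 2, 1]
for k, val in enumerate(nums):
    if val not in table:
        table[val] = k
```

Let's trace through this code step by step.

Initialize: table = {}
Initialize: nums = [2, 1, 2, 2, 6, 2, 1]
Entering loop: for k, val in enumerate(nums):

After execution: table = {2: 0, 1: 1, 6: 4}
{2: 0, 1: 1, 6: 4}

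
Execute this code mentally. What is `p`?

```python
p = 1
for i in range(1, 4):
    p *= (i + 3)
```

Let's trace through this code step by step.

Initialize: p = 1
Entering loop: for i in range(1, 4):

After execution: p = 120
120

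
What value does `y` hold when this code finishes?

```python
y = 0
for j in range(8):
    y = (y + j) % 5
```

Let's trace through this code step by step.

Initialize: y = 0
Entering loop: for j in range(8):

After execution: y = 3
3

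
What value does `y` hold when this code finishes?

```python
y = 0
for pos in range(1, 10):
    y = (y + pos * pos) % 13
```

Let's trace through this code step by step.

Initialize: y = 0
Entering loop: for pos in range(1, 10):

After execution: y = 12
12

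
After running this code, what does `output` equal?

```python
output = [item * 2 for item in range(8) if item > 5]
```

Let's trace through this code step by step.

Initialize: output = [item * 2 for item in range(8) if item > 5]

After execution: output = [12, 14]
[12, 14]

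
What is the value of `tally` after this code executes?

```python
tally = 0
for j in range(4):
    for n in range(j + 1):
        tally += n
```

Let's trace through this code step by step.

Initialize: tally = 0
Entering loop: for j in range(4):

After execution: tally = 10
10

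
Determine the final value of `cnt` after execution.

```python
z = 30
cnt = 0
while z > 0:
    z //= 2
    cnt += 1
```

Let's trace through this code step by step.

Initialize: z = 30
Initialize: cnt = 0
Entering loop: while z > 0:

After execution: cnt = 5
5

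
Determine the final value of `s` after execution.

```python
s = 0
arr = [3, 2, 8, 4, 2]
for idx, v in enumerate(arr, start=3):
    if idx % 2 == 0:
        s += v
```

Let's trace through this code step by step.

Initialize: s = 0
Initialize: arr = [3, 2, 8, 4, 2]
Entering loop: for idx, v in enumerate(arr, start=3):

After execution: s = 6
6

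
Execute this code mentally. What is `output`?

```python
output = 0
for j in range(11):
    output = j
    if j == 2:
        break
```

Let's trace through this code step by step.

Initialize: output = 0
Entering loop: for j in range(11):

After execution: output = 2
2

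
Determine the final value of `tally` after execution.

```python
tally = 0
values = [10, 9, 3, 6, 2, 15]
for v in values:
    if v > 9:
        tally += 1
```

Let's trace through this code step by step.

Initialize: tally = 0
Initialize: values = [10, 9, 3, 6, 2, 15]
Entering loop: for v in values:

After execution: tally = 2
2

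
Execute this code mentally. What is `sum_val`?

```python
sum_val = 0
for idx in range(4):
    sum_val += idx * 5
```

Let's trace through this code step by step.

Initialize: sum_val = 0
Entering loop: for idx in range(4):

After execution: sum_val = 30
30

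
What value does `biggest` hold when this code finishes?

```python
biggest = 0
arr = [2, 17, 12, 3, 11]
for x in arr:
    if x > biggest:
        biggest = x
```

Let's trace through this code step by step.

Initialize: biggest = 0
Initialize: arr = [2, 17, 12, 3, 11]
Entering loop: for x in arr:

After execution: biggest = 17
17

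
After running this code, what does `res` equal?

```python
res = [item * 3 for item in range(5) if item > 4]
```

Let's trace through this code step by step.

Initialize: res = [item * 3 for item in range(5) if item > 4]

After execution: res = []
[]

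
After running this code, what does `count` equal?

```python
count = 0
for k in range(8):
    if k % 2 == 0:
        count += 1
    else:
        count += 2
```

Let's trace through this code step by step.

Initialize: count = 0
Entering loop: for k in range(8):

After execution: count = 12
12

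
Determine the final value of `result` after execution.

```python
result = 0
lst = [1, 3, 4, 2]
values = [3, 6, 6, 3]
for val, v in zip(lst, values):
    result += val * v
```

Let's trace through this code step by step.

Initialize: result = 0
Initialize: lst = [1, 3, 4, 2]
Initialize: values = [3, 6, 6, 3]
Entering loop: for val, v in zip(lst, values):

After execution: result = 51
51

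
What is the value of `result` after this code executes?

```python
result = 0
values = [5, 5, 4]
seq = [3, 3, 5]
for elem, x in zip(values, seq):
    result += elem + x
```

Let's trace through this code step by step.

Initialize: result = 0
Initialize: values = [5, 5, 4]
Initialize: seq = [3, 3, 5]
Entering loop: for elem, x in zip(values, seq):

After execution: result = 25
25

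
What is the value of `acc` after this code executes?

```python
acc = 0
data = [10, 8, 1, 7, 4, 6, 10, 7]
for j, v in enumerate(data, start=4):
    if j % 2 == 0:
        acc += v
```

Let's trace through this code step by step.

Initialize: acc = 0
Initialize: data = [10, 8, 1, 7, 4, 6, 10, 7]
Entering loop: for j, v in enumerate(data, start=4):

After execution: acc = 25
25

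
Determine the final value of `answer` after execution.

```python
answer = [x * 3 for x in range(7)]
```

Let's trace through this code step by step.

Initialize: answer = [x * 3 for x in range(7)]

After execution: answer = [0, 3, 6, 9, 12, 15, 18]
[0, 3, 6, 9, 12, 15, 18]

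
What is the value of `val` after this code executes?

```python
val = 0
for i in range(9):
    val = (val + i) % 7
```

Let's trace through this code step by step.

Initialize: val = 0
Entering loop: for i in range(9):

After execution: val = 1
1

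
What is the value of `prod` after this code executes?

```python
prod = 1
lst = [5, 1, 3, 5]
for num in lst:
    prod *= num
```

Let's trace through this code step by step.

Initialize: prod = 1
Initialize: lst = [5, 1, 3, 5]
Entering loop: for num in lst:

After execution: prod = 75
75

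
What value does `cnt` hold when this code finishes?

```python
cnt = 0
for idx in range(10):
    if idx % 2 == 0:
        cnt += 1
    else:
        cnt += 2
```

Let's trace through this code step by step.

Initialize: cnt = 0
Entering loop: for idx in range(10):

After execution: cnt = 15
15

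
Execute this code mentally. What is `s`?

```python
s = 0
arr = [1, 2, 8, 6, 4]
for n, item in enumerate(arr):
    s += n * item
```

Let's trace through this code step by step.

Initialize: s = 0
Initialize: arr = [1, 2, 8, 6, 4]
Entering loop: for n, item in enumerate(arr):

After execution: s = 52
52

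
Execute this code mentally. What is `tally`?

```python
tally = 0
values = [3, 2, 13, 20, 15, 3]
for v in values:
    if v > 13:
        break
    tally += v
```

Let's trace through this code step by step.

Initialize: tally = 0
Initialize: values = [3, 2, 13, 20, 15, 3]
Entering loop: for v in values:

After execution: tally = 18
18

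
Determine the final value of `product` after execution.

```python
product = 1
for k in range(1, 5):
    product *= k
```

Let's trace through this code step by step.

Initialize: product = 1
Entering loop: for k in range(1, 5):

After execution: product = 24
24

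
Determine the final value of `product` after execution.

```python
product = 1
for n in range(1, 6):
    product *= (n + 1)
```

Let's trace through this code step by step.

Initialize: product = 1
Entering loop: for n in range(1, 6):

After execution: product = 720
720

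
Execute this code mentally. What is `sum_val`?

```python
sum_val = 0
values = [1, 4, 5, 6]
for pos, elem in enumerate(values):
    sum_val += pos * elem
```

Let's trace through this code step by step.

Initialize: sum_val = 0
Initialize: values = [1, 4, 5, 6]
Entering loop: for pos, elem in enumerate(values):

After execution: sum_val = 32
32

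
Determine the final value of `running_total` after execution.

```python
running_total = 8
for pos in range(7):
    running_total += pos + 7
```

Let's trace through this code step by step.

Initialize: running_total = 8
Entering loop: for pos in range(7):

After execution: running_total = 78
78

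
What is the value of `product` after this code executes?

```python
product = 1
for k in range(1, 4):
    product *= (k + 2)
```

Let's trace through this code step by step.

Initialize: product = 1
Entering loop: for k in range(1, 4):

After execution: product = 60
60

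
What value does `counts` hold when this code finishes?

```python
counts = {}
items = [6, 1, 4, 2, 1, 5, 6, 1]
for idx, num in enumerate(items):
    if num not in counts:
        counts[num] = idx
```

Let's trace through this code step by step.

Initialize: counts = {}
Initialize: items = [6, 1, 4, 2, 1, 5, 6, 1]
Entering loop: for idx, num in enumerate(items):

After execution: counts = {6: 0, 1: 1, 4: 2, 2: 3, 5: 5}
{6: 0, 1: 1, 4: 2, 2: 3, 5: 5}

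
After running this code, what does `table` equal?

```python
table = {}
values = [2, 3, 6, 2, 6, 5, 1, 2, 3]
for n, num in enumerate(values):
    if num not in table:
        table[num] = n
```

Let's trace through this code step by step.

Initialize: table = {}
Initialize: values = [2, 3, 6, 2, 6, 5, 1, 2, 3]
Entering loop: for n, num in enumerate(values):

After execution: table = {2: 0, 3: 1, 6: 2, 5: 5, 1: 6}
{2: 0, 3: 1, 6: 2, 5: 5, 1: 6}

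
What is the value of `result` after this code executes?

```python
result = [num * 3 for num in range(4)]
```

Let's trace through this code step by step.

Initialize: result = [num * 3 for num in range(4)]

After execution: result = [0, 3, 6, 9]
[0, 3, 6, 9]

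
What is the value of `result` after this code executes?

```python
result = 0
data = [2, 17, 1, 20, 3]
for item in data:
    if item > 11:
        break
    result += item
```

Let's trace through this code step by step.

Initialize: result = 0
Initialize: data = [2, 17, 1, 20, 3]
Entering loop: for item in data:

After execution: result = 2
2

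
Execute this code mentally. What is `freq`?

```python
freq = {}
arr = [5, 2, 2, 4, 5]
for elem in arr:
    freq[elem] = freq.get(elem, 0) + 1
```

Let's trace through this code step by step.

Initialize: freq = {}
Initialize: arr = [5, 2, 2, 4, 5]
Entering loop: for elem in arr:

After execution: freq = {5: 2, 2: 2, 4: 1}
{5: 2, 2: 2, 4: 1}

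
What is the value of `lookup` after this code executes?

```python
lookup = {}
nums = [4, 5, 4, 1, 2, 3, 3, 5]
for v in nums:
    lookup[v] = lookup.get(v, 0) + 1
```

Let's trace through this code step by step.

Initialize: lookup = {}
Initialize: nums = [4, 5, 4, 1, 2, 3, 3, 5]
Entering loop: for v in nums:

After execution: lookup = {4: 2, 5: 2, 1: 1, 2: 1, 3: 2}
{4: 2, 5: 2, 1: 1, 2: 1, 3: 2}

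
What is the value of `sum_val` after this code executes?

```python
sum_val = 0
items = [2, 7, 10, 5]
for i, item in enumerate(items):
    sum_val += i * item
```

Let's trace through this code step by step.

Initialize: sum_val = 0
Initialize: items = [2, 7, 10, 5]
Entering loop: for i, item in enumerate(items):

After execution: sum_val = 42
42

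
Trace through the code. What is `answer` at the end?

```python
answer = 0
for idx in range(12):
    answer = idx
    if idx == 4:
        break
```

Let's trace through this code step by step.

Initialize: answer = 0
Entering loop: for idx in range(12):

After execution: answer = 4
4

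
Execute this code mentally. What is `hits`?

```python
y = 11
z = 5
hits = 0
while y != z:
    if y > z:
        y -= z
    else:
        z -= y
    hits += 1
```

Let's trace through this code step by step.

Initialize: y = 11
Initialize: z = 5
Initialize: hits = 0
Entering loop: while y != z:

After execution: hits = 6
6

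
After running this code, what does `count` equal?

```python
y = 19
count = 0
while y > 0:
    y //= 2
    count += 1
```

Let's trace through this code step by step.

Initialize: y = 19
Initialize: count = 0
Entering loop: while y > 0:

After execution: count = 5
5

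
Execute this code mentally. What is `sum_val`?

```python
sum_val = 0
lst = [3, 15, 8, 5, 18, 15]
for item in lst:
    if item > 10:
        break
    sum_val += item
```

Let's trace through this code step by step.

Initialize: sum_val = 0
Initialize: lst = [3, 15, 8, 5, 18, 15]
Entering loop: for item in lst:

After execution: sum_val = 3
3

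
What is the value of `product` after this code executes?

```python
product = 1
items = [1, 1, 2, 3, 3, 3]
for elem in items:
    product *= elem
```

Let's trace through this code step by step.

Initialize: product = 1
Initialize: items = [1, 1, 2, 3, 3, 3]
Entering loop: for elem in items:

After execution: product = 54
54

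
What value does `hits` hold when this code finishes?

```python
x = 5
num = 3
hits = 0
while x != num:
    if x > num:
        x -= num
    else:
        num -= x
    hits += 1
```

Let's trace through this code step by step.

Initialize: x = 5
Initialize: num = 3
Initialize: hits = 0
Entering loop: while x != num:

After execution: hits = 3
3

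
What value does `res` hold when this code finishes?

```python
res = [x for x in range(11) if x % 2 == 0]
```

Let's trace through this code step by step.

Initialize: res = [x for x in range(11) if x % 2 == 0]

After execution: res = [0, 2, 4, 6, 8, 10]
[0, 2, 4, 6, 8, 10]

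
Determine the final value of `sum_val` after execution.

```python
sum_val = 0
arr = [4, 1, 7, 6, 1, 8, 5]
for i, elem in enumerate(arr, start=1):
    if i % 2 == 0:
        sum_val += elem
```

Let's trace through this code step by step.

Initialize: sum_val = 0
Initialize: arr = [4, 1, 7, 6, 1, 8, 5]
Entering loop: for i, elem in enumerate(arr, start=1):

After execution: sum_val = 15
15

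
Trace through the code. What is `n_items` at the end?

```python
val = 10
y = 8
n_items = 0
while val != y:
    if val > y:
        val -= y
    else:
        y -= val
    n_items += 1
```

Let's trace through this code step by step.

Initialize: val = 10
Initialize: y = 8
Initialize: n_items = 0
Entering loop: while val != y:

After execution: n_items = 4
4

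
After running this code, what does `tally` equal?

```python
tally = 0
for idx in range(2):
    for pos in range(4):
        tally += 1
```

Let's trace through this code step by step.

Initialize: tally = 0
Entering loop: for idx in range(2):

After execution: tally = 8
8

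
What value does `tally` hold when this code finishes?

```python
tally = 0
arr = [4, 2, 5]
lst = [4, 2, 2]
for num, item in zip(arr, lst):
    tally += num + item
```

Let's trace through this code step by step.

Initialize: tally = 0
Initialize: arr = [4, 2, 5]
Initialize: lst = [4, 2, 2]
Entering loop: for num, item in zip(arr, lst):

After execution: tally = 19
19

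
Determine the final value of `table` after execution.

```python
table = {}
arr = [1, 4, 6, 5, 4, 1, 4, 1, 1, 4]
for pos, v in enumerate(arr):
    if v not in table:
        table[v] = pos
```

Let's trace through this code step by step.

Initialize: table = {}
Initialize: arr = [1, 4, 6, 5, 4, 1, 4, 1, 1, 4]
Entering loop: for pos, v in enumerate(arr):

After execution: table = {1: 0, 4: 1, 6: 2, 5: 3}
{1: 0, 4: 1, 6: 2, 5: 3}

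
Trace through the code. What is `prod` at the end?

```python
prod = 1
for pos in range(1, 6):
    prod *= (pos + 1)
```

Let's trace through this code step by step.

Initialize: prod = 1
Entering loop: for pos in range(1, 6):

After execution: prod = 720
720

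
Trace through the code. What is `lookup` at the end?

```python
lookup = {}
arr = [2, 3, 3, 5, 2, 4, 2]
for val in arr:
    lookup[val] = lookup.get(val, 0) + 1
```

Let's trace through this code step by step.

Initialize: lookup = {}
Initialize: arr = [2, 3, 3, 5, 2, 4, 2]
Entering loop: for val in arr:

After execution: lookup = {2: 3, 3: 2, 5: 1, 4: 1}
{2: 3, 3: 2, 5: 1, 4: 1}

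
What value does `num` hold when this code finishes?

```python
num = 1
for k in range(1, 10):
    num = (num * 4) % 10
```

Let's trace through this code step by step.

Initialize: num = 1
Entering loop: for k in range(1, 10):

After execution: num = 4
4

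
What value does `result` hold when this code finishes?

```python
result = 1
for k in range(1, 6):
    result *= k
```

Let's trace through this code step by step.

Initialize: result = 1
Entering loop: for k in range(1, 6):

After execution: result = 120
120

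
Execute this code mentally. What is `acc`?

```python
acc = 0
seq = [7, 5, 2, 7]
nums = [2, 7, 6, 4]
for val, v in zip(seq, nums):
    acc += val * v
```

Let's trace through this code step by step.

Initialize: acc = 0
Initialize: seq = [7, 5, 2, 7]
Initialize: nums = [2, 7, 6, 4]
Entering loop: for val, v in zip(seq, nums):

After execution: acc = 89
89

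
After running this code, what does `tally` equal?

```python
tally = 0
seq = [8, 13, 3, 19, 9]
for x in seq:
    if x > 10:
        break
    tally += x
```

Let's trace through this code step by step.

Initialize: tally = 0
Initialize: seq = [8, 13, 3, 19, 9]
Entering loop: for x in seq:

After execution: tally = 8
8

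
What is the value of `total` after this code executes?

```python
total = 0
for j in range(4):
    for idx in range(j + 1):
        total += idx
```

Let's trace through this code step by step.

Initialize: total = 0
Entering loop: for j in range(4):

After execution: total = 10
10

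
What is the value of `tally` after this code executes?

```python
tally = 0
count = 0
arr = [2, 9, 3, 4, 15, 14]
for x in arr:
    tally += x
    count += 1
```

Let's trace through this code step by step.

Initialize: tally = 0
Initialize: count = 0
Initialize: arr = [2, 9, 3, 4, 15, 14]
Entering loop: for x in arr:

After execution: tally = 47
47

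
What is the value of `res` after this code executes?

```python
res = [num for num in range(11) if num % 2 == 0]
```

Let's trace through this code step by step.

Initialize: res = [num for num in range(11) if num % 2 == 0]

After execution: res = [0, 2, 4, 6, 8, 10]
[0, 2, 4, 6, 8, 10]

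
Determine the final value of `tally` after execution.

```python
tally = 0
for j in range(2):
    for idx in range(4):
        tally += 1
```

Let's trace through this code step by step.

Initialize: tally = 0
Entering loop: for j in range(2):

After execution: tally = 8
8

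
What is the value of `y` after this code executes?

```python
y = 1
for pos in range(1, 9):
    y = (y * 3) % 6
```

Let's trace through this code step by step.

Initialize: y = 1
Entering loop: for pos in range(1, 9):

After execution: y = 3
3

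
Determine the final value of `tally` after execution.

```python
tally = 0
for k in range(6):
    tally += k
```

Let's trace through this code step by step.

Initialize: tally = 0
Entering loop: for k in range(6):

After execution: tally = 15
15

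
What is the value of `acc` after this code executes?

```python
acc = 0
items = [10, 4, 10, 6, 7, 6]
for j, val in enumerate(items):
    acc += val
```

Let's trace through this code step by step.

Initialize: acc = 0
Initialize: items = [10, 4, 10, 6, 7, 6]
Entering loop: for j, val in enumerate(items):

After execution: acc = 43
43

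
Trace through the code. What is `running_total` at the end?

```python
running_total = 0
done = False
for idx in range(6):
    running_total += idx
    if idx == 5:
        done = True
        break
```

Let's trace through this code step by step.

Initialize: running_total = 0
Initialize: done = False
Entering loop: for idx in range(6):

After execution: running_total = 15
15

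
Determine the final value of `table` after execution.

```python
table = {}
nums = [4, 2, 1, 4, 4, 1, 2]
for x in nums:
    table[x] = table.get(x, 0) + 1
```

Let's trace through this code step by step.

Initialize: table = {}
Initialize: nums = [4, 2, 1, 4, 4, 1, 2]
Entering loop: for x in nums:

After execution: table = {4: 3, 2: 2, 1: 2}
{4: 3, 2: 2, 1: 2}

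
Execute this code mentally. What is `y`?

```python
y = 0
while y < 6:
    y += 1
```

Let's trace through this code step by step.

Initialize: y = 0
Entering loop: while y < 6:

After execution: y = 6
6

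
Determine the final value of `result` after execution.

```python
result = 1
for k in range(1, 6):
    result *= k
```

Let's trace through this code step by step.

Initialize: result = 1
Entering loop: for k in range(1, 6):

After execution: result = 120
120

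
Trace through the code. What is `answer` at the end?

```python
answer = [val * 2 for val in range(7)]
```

Let's trace through this code step by step.

Initialize: answer = [val * 2 for val in range(7)]

After execution: answer = [0, 2, 4, 6, 8, 10, 12]
[0, 2, 4, 6, 8, 10, 12]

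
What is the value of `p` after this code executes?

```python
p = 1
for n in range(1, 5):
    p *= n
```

Let's trace through this code step by step.

Initialize: p = 1
Entering loop: for n in range(1, 5):

After execution: p = 24
24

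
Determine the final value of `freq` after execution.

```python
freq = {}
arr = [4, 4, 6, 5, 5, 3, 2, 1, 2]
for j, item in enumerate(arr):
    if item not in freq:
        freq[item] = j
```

Let's trace through this code step by step.

Initialize: freq = {}
Initialize: arr = [4, 4, 6, 5, 5, 3, 2, 1, 2]
Entering loop: for j, item in enumerate(arr):

After execution: freq = {4: 0, 6: 2, 5: 3, 3: 5, 2: 6, 1: 7}
{4: 0, 6: 2, 5: 3, 3: 5, 2: 6, 1: 7}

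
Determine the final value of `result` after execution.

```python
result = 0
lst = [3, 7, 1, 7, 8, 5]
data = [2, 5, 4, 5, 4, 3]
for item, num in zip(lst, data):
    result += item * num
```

Let's trace through this code step by step.

Initialize: result = 0
Initialize: lst = [3, 7, 1, 7, 8, 5]
Initialize: data = [2, 5, 4, 5, 4, 3]
Entering loop: for item, num in zip(lst, data):

After execution: result = 127
127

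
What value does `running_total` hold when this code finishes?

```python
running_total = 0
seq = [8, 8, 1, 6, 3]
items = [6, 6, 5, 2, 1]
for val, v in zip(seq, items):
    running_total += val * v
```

Let's trace through this code step by step.

Initialize: running_total = 0
Initialize: seq = [8, 8, 1, 6, 3]
Initialize: items = [6, 6, 5, 2, 1]
Entering loop: for val, v in zip(seq, items):

After execution: running_total = 116
116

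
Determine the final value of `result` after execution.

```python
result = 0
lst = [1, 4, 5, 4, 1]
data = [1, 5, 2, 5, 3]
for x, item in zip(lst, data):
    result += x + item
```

Let's trace through this code step by step.

Initialize: result = 0
Initialize: lst = [1, 4, 5, 4, 1]
Initialize: data = [1, 5, 2, 5, 3]
Entering loop: for x, item in zip(lst, data):

After execution: result = 31
31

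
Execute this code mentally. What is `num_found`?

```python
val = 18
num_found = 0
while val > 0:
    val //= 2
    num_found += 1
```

Let's trace through this code step by step.

Initialize: val = 18
Initialize: num_found = 0
Entering loop: while val > 0:

After execution: num_found = 5
5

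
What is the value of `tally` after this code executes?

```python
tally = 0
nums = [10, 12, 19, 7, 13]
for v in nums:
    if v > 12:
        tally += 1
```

Let's trace through this code step by step.

Initialize: tally = 0
Initialize: nums = [10, 12, 19, 7, 13]
Entering loop: for v in nums:

After execution: tally = 2
2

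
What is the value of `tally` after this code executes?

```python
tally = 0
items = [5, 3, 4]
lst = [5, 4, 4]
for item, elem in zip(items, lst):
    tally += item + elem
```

Let's trace through this code step by step.

Initialize: tally = 0
Initialize: items = [5, 3, 4]
Initialize: lst = [5, 4, 4]
Entering loop: for item, elem in zip(items, lst):

After execution: tally = 25
25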